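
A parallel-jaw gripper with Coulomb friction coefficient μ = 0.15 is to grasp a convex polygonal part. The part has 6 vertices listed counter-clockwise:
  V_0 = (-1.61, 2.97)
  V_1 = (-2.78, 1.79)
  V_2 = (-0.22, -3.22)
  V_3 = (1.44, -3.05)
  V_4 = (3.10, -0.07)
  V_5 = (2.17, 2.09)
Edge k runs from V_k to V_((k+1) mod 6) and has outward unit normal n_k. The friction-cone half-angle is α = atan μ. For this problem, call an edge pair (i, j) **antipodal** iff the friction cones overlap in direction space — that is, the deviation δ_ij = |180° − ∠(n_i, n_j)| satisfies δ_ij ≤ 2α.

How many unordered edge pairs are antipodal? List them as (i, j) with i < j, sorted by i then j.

α = atan 0.15 = 8.53°;  2α = 17.06°
n_0 = (-0.7101, +0.7041)
n_1 = (-0.8905, -0.4550)
n_2 = (+0.1019, -0.9948)
n_3 = (+0.8736, -0.4866)
n_4 = (+0.9185, +0.3955)
n_5 = (+0.2267, +0.9740)
  (0,1): δ = 108.18°  ·
  (0,2): δ = 39.40°  ·
  (0,3): δ = 15.64°  ✓
  (0,4): δ = 68.05°  ·
  (0,5): δ = 121.65°  ·
  (1,2): δ = 111.22°  ·
  (1,3): δ = 56.19°  ·
  (1,4): δ = 3.77°  ✓
  (1,5): δ = 49.83°  ·
  (2,3): δ = 124.97°  ·
  (2,4): δ = 72.55°  ·
  (2,5): δ = 18.95°  ·
  (3,4): δ = 127.59°  ·
  (3,5): δ = 73.99°  ·
  (4,5): δ = 126.40°  ·
antipodal pairs: 2

count = 2; pairs: (0,3), (1,4)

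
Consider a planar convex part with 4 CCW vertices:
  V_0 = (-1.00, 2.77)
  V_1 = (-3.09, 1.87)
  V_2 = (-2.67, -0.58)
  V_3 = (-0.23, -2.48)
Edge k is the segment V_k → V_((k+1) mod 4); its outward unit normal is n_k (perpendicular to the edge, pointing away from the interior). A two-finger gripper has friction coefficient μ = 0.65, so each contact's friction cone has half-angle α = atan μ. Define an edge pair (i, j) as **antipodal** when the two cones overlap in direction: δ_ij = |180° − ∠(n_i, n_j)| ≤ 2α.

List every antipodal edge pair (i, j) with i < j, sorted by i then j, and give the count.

α = atan 0.65 = 33.02°;  2α = 66.05°
n_0 = (-0.3955, +0.9185)
n_1 = (-0.9856, -0.1690)
n_2 = (-0.6144, -0.7890)
n_3 = (+0.9894, +0.1451)
  (0,1): δ = 103.57°  ·
  (0,2): δ = 61.21°  ✓
  (0,3): δ = 75.05°  ·
  (1,2): δ = 137.64°  ·
  (1,3): δ = 1.38°  ✓
  (2,3): δ = 43.75°  ✓
antipodal pairs: 3

count = 3; pairs: (0,2), (1,3), (2,3)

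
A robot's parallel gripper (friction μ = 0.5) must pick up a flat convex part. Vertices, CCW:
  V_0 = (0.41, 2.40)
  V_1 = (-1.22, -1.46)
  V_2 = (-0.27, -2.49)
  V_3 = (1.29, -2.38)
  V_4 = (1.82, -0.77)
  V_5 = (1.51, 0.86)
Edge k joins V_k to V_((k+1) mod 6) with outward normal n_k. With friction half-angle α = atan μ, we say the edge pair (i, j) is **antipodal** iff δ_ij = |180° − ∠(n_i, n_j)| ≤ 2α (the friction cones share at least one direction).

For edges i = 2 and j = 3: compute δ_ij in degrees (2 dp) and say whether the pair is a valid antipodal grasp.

α = atan 0.5 = 26.57°;  2α = 53.13°
edge 2: e_2 = (+1.56, +0.11);  n_2 = (+0.0703, -0.9975)
edge 3: e_3 = (+0.53, +1.61);  n_3 = (+0.9499, -0.3127)
∠(n_2, n_3) = 67.75°
δ = |180° − 67.75°| = 112.25°
112.25° > 2α = 53.13°  →  invalid

δ = 112.25°, invalid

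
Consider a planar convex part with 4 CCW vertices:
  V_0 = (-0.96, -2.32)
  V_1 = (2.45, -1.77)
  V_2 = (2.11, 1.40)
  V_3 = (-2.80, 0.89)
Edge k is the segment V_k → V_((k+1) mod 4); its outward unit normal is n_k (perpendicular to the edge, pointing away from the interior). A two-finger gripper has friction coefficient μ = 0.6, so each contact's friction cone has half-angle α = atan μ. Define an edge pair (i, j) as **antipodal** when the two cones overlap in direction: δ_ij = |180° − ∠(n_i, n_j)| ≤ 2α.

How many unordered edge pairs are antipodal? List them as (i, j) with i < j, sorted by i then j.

α = atan 0.6 = 30.96°;  2α = 61.93°
n_0 = (+0.1592, -0.9872)
n_1 = (+0.9943, +0.1066)
n_2 = (-0.1033, +0.9946)
n_3 = (-0.8676, -0.4973)
  (0,1): δ = 93.04°  ·
  (0,2): δ = 3.23°  ✓
  (0,3): δ = 110.66°  ·
  (1,2): δ = 90.19°  ·
  (1,3): δ = 23.70°  ✓
  (2,3): δ = 66.11°  ·
antipodal pairs: 2

count = 2; pairs: (0,2), (1,3)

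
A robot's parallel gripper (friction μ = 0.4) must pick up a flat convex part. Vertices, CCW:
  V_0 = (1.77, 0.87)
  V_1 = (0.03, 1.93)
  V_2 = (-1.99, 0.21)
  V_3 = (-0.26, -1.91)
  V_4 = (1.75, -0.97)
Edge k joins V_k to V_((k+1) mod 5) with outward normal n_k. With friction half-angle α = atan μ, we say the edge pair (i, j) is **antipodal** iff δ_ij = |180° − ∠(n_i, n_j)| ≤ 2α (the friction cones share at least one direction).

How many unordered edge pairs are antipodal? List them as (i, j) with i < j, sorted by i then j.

α = atan 0.4 = 21.80°;  2α = 43.60°
n_0 = (+0.5203, +0.8540)
n_1 = (-0.6483, +0.7614)
n_2 = (-0.7748, -0.6322)
n_3 = (+0.4236, -0.9058)
n_4 = (+0.9999, -0.0109)
  (0,1): δ = 108.24°  ·
  (0,2): δ = 19.43°  ✓
  (0,3): δ = 56.41°  ·
  (0,4): δ = 120.73°  ·
  (1,2): δ = 91.20°  ·
  (1,3): δ = 15.35°  ✓
  (1,4): δ = 48.96°  ·
  (2,3): δ = 104.15°  ·
  (2,4): δ = 39.84°  ✓
  (3,4): δ = 115.69°  ·
antipodal pairs: 3

count = 3; pairs: (0,2), (1,3), (2,4)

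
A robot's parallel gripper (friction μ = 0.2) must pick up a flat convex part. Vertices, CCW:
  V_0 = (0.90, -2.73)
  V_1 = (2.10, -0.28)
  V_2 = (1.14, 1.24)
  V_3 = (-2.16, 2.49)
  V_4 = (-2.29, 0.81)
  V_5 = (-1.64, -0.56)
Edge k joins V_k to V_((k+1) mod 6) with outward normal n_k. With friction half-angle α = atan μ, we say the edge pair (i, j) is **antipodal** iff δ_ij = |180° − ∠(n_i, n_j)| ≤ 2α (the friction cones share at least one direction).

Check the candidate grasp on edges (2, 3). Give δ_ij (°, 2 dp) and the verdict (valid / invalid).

δ = 73.68°, invalid

α = atan 0.2 = 11.31°;  2α = 22.62°
edge 2: e_2 = (-3.30, +1.25);  n_2 = (+0.3542, +0.9352)
edge 3: e_3 = (-0.13, -1.68);  n_3 = (-0.9970, +0.0772)
∠(n_2, n_3) = 106.32°
δ = |180° − 106.32°| = 73.68°
73.68° > 2α = 22.62°  →  invalid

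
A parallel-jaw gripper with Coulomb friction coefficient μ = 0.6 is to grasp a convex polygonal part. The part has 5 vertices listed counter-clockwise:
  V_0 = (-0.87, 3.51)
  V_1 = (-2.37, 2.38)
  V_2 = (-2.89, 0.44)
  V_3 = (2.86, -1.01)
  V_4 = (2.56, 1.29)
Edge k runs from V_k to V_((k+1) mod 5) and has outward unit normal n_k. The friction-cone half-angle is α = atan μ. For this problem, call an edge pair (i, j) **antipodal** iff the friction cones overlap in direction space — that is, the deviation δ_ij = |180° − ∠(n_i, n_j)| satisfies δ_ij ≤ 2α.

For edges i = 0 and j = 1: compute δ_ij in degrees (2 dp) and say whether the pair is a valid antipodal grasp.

δ = 142.00°, invalid

α = atan 0.6 = 30.96°;  2α = 61.93°
edge 0: e_0 = (-1.50, -1.13);  n_0 = (-0.6017, +0.7987)
edge 1: e_1 = (-0.52, -1.94);  n_1 = (-0.9659, +0.2589)
∠(n_0, n_1) = 38.00°
δ = |180° − 38.00°| = 142.00°
142.00° > 2α = 61.93°  →  invalid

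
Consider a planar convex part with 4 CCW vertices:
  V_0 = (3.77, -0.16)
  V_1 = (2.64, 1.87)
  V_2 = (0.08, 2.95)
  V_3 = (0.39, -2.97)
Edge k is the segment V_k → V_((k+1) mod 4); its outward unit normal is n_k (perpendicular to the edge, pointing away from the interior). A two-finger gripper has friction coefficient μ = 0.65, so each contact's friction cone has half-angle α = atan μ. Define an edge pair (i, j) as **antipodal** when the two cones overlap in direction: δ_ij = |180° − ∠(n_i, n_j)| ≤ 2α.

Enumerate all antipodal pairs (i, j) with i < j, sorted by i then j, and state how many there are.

count = 4; pairs: (0,2), (1,2), (1,3), (2,3)

α = atan 0.65 = 33.02°;  2α = 66.05°
n_0 = (+0.8738, +0.4864)
n_1 = (+0.3887, +0.9214)
n_2 = (-0.9986, -0.0523)
n_3 = (+0.6393, -0.7690)
  (0,1): δ = 141.98°  ·
  (0,2): δ = 26.10°  ✓
  (0,3): δ = 100.64°  ·
  (1,2): δ = 64.13°  ✓
  (1,3): δ = 62.61°  ✓
  (2,3): δ = 53.26°  ✓
antipodal pairs: 4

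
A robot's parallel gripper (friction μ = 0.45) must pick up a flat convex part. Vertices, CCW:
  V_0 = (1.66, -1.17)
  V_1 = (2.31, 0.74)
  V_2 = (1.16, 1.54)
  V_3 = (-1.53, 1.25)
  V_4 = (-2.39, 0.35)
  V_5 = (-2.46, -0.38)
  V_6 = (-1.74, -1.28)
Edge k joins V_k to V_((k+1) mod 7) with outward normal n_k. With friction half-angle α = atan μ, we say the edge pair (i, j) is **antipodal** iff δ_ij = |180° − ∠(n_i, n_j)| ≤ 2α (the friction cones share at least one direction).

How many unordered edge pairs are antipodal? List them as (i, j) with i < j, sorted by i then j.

count = 6; pairs: (0,3), (0,4), (1,5), (1,6), (2,6), (3,6)

α = atan 0.45 = 24.23°;  2α = 48.46°
n_0 = (+0.9467, -0.3222)
n_1 = (+0.5711, +0.8209)
n_2 = (-0.1072, +0.9942)
n_3 = (-0.7230, +0.6909)
n_4 = (-0.9954, +0.0955)
n_5 = (-0.7809, -0.6247)
n_6 = (+0.0323, -0.9995)
  (0,1): δ = 106.03°  ·
  (0,2): δ = 65.05°  ·
  (0,3): δ = 24.90°  ✓
  (0,4): δ = 13.32°  ✓
  (0,5): δ = 57.45°  ·
  (0,6): δ = 110.65°  ·
  (1,2): δ = 139.02°  ·
  (1,3): δ = 98.87°  ·
  (1,4): δ = 60.65°  ·
  (1,5): δ = 16.52°  ✓
  (1,6): δ = 36.68°  ✓
  (2,3): δ = 139.85°  ·
  (2,4): δ = 101.63°  ·
  (2,5): δ = 57.49°  ·
  (2,6): δ = 4.30°  ✓
  (3,4): δ = 141.78°  ·
  (3,5): δ = 97.64°  ·
  (3,6): δ = 44.45°  ✓
  (4,5): δ = 135.86°  ·
  (4,6): δ = 82.67°  ·
  (5,6): δ = 126.81°  ·
antipodal pairs: 6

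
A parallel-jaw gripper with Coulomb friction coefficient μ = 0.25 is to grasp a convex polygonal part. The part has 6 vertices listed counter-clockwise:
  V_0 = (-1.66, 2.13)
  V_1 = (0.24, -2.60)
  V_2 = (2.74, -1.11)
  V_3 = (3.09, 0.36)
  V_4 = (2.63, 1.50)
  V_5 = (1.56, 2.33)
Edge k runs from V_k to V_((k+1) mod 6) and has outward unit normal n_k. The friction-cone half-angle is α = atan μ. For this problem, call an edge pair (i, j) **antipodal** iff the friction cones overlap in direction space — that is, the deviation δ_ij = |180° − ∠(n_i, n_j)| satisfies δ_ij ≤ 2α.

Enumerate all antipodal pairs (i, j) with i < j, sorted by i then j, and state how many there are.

count = 2; pairs: (0,3), (1,5)

α = atan 0.25 = 14.04°;  2α = 28.07°
n_0 = (-0.9279, -0.3727)
n_1 = (+0.5120, -0.8590)
n_2 = (+0.9728, -0.2316)
n_3 = (+0.9274, +0.3742)
n_4 = (+0.6129, +0.7901)
n_5 = (-0.0620, +0.9981)
  (0,1): δ = 81.09°  ·
  (0,2): δ = 35.28°  ·
  (0,3): δ = 0.09°  ✓
  (0,4): δ = 30.31°  ·
  (0,5): δ = 71.67°  ·
  (1,2): δ = 134.19°  ·
  (1,3): δ = 98.82°  ·
  (1,4): δ = 68.60°  ·
  (1,5): δ = 27.24°  ✓
  (2,3): δ = 144.63°  ·
  (2,4): δ = 114.41°  ·
  (2,5): δ = 73.05°  ·
  (3,4): δ = 149.78°  ·
  (3,5): δ = 108.42°  ·
  (4,5): δ = 138.65°  ·
antipodal pairs: 2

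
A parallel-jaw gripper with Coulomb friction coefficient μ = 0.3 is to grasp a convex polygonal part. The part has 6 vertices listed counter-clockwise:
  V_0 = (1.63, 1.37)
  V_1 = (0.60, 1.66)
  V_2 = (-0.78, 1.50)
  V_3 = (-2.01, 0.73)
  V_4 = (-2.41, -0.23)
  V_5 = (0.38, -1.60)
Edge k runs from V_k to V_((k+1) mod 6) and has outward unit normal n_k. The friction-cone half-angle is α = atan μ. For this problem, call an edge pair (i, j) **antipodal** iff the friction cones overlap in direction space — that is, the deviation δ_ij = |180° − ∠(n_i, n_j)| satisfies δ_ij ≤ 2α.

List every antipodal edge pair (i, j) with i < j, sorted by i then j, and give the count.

count = 3; pairs: (0,4), (1,4), (3,5)

α = atan 0.3 = 16.70°;  2α = 33.40°
n_0 = (+0.2710, +0.9626)
n_1 = (-0.1152, +0.9933)
n_2 = (-0.5306, +0.8476)
n_3 = (-0.9231, +0.3846)
n_4 = (-0.4408, -0.8976)
n_5 = (+0.9217, -0.3879)
  (0,1): δ = 157.66°  ·
  (0,2): δ = 132.23°  ·
  (0,3): δ = 96.90°  ·
  (0,4): δ = 10.43°  ✓
  (0,5): δ = 82.90°  ·
  (1,2): δ = 154.57°  ·
  (1,3): δ = 119.23°  ·
  (1,4): δ = 32.77°  ✓
  (1,5): δ = 60.56°  ·
  (2,3): δ = 144.67°  ·
  (2,4): δ = 58.20°  ·
  (2,5): δ = 35.13°  ·
  (3,4): δ = 93.53°  ·
  (3,5): δ = 0.21°  ✓
  (4,5): δ = 86.67°  ·
antipodal pairs: 3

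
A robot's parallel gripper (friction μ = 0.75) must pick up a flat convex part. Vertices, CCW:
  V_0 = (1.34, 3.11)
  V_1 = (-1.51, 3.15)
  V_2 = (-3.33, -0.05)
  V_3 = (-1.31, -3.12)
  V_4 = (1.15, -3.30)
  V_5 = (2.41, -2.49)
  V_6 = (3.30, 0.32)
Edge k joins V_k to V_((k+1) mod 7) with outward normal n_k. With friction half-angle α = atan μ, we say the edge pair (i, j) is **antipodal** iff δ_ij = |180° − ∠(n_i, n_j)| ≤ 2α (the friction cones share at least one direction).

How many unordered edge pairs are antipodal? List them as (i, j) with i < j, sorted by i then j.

count = 11; pairs: (0,2), (0,3), (0,4), (0,5), (1,3), (1,4), (1,5), (1,6), (2,5), (2,6), (3,6)

α = atan 0.75 = 36.87°;  2α = 73.74°
n_0 = (+0.0140, +0.9999)
n_1 = (-0.8692, +0.4944)
n_2 = (-0.8354, -0.5497)
n_3 = (-0.0730, -0.9973)
n_4 = (+0.5408, -0.8412)
n_5 = (+0.9533, -0.3019)
n_6 = (+0.8183, +0.5748)
  (0,1): δ = 118.82°  ·
  (0,2): δ = 55.85°  ✓
  (0,3): δ = 3.38°  ✓
  (0,4): δ = 33.54°  ✓
  (0,5): δ = 73.23°  ✓
  (0,6): δ = 125.89°  ·
  (1,2): δ = 117.03°  ·
  (1,3): δ = 64.56°  ✓
  (1,4): δ = 27.64°  ✓
  (1,5): δ = 12.05°  ✓
  (1,6): δ = 64.72°  ✓
  (2,3): δ = 127.53°  ·
  (2,4): δ = 90.61°  ·
  (2,5): δ = 50.92°  ✓
  (2,6): δ = 1.74°  ✓
  (3,4): δ = 143.08°  ·
  (3,5): δ = 103.39°  ·
  (3,6): δ = 50.73°  ✓
  (4,5): δ = 140.31°  ·
  (4,6): δ = 87.65°  ·
  (5,6): δ = 127.34°  ·
antipodal pairs: 11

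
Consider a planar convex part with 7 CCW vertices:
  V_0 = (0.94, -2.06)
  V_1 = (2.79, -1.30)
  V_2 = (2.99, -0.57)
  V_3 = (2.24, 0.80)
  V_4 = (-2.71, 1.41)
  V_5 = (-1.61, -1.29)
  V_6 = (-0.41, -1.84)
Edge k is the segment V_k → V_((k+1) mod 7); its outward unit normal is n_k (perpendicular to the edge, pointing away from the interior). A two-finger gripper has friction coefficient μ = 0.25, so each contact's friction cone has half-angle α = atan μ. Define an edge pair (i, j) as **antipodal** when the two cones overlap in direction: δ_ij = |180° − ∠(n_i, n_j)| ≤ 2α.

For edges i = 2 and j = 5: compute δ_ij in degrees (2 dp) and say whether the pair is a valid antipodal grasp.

δ = 36.68°, invalid

α = atan 0.25 = 14.04°;  2α = 28.07°
edge 2: e_2 = (-0.75, +1.37);  n_2 = (+0.8772, +0.4802)
edge 5: e_5 = (+1.20, -0.55);  n_5 = (-0.4167, -0.9091)
∠(n_2, n_5) = 143.32°
δ = |180° − 143.32°| = 36.68°
36.68° > 2α = 28.07°  →  invalid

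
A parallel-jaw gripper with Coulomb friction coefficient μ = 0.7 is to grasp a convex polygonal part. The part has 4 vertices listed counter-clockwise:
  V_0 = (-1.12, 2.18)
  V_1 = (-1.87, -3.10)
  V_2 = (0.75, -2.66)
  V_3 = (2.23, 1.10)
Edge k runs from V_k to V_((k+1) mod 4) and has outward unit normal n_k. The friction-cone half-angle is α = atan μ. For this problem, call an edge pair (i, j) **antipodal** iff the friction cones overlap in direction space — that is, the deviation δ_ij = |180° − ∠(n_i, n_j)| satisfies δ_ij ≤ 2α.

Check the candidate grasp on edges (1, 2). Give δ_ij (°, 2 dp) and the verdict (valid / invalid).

δ = 121.02°, invalid

α = atan 0.7 = 34.99°;  2α = 69.98°
edge 1: e_1 = (+2.62, +0.44);  n_1 = (+0.1656, -0.9862)
edge 2: e_2 = (+1.48, +3.76);  n_2 = (+0.9305, -0.3663)
∠(n_1, n_2) = 58.98°
δ = |180° − 58.98°| = 121.02°
121.02° > 2α = 69.98°  →  invalid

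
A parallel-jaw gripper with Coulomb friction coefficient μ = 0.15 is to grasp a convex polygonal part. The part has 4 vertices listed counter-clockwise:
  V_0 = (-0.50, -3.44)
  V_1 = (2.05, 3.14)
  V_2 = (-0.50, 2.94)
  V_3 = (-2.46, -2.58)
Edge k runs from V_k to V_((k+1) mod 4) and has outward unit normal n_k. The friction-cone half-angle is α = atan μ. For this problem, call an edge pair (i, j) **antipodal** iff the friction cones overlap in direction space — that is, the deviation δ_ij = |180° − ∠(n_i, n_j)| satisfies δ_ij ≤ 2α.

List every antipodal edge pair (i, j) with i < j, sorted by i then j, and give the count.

count = 1; pairs: (0,2)

α = atan 0.15 = 8.53°;  2α = 17.06°
n_0 = (+0.9324, -0.3614)
n_1 = (-0.0782, +0.9969)
n_2 = (-0.9424, +0.3346)
n_3 = (-0.4018, -0.9157)
  (0,1): δ = 64.33°  ·
  (0,2): δ = 1.63°  ✓
  (0,3): δ = 87.49°  ·
  (1,2): δ = 114.03°  ·
  (1,3): δ = 28.18°  ·
  (2,3): δ = 94.14°  ·
antipodal pairs: 1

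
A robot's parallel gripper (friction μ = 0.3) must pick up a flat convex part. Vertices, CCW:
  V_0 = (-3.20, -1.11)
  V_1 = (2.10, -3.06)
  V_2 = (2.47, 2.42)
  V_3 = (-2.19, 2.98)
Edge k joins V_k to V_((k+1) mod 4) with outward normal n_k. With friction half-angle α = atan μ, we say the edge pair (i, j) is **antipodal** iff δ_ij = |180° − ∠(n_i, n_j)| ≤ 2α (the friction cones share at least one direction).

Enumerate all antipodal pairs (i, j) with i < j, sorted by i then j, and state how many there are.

count = 2; pairs: (0,2), (1,3)

α = atan 0.3 = 16.70°;  2α = 33.40°
n_0 = (-0.3453, -0.9385)
n_1 = (+0.9977, -0.0674)
n_2 = (+0.1193, +0.9929)
n_3 = (-0.9708, +0.2397)
  (0,1): δ = 73.66°  ·
  (0,2): δ = 13.35°  ✓
  (0,3): δ = 96.33°  ·
  (1,2): δ = 92.99°  ·
  (1,3): δ = 10.01°  ✓
  (2,3): δ = 97.02°  ·
antipodal pairs: 2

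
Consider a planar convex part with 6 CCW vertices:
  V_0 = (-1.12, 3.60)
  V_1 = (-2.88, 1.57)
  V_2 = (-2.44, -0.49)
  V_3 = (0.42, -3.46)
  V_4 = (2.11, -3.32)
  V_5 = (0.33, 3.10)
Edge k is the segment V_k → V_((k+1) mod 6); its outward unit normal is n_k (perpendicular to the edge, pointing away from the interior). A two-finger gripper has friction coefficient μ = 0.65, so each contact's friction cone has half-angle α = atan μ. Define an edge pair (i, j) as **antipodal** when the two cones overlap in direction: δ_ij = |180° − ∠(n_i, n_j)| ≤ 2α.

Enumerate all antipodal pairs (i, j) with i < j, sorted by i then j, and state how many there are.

count = 7; pairs: (0,3), (0,4), (1,4), (1,5), (2,4), (2,5), (3,5)

α = atan 0.65 = 33.02°;  2α = 66.05°
n_0 = (-0.7556, +0.6551)
n_1 = (-0.9779, -0.2089)
n_2 = (-0.7203, -0.6936)
n_3 = (+0.0826, -0.9966)
n_4 = (+0.9636, +0.2672)
n_5 = (+0.3260, +0.9454)
  (0,1): δ = 127.02°  ·
  (0,2): δ = 95.16°  ·
  (0,3): δ = 44.34°  ✓
  (0,4): δ = 56.42°  ✓
  (0,5): δ = 111.90°  ·
  (1,2): δ = 148.14°  ·
  (1,3): δ = 97.32°  ·
  (1,4): δ = 3.44°  ✓
  (1,5): δ = 58.92°  ✓
  (2,3): δ = 129.18°  ·
  (2,4): δ = 28.42°  ✓
  (2,5): δ = 27.06°  ✓
  (3,4): δ = 79.24°  ·
  (3,5): δ = 23.76°  ✓
  (4,5): δ = 124.52°  ·
antipodal pairs: 7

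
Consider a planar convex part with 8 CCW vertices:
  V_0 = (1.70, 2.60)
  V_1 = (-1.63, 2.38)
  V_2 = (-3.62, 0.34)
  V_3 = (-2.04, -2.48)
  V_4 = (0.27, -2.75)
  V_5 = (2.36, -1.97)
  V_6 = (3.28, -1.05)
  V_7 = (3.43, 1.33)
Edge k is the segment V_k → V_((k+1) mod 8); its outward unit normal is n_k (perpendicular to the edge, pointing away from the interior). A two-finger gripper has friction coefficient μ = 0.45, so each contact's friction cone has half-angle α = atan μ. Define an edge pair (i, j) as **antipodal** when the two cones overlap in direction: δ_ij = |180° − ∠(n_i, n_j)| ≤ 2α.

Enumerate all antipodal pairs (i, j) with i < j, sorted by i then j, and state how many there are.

α = atan 0.45 = 24.23°;  2α = 48.46°
n_0 = (-0.0659, +0.9978)
n_1 = (-0.7158, +0.6983)
n_2 = (-0.8724, -0.4888)
n_3 = (-0.1161, -0.9932)
n_4 = (+0.3496, -0.9369)
n_5 = (+0.7071, -0.7071)
n_6 = (+0.9980, -0.0629)
n_7 = (+0.5918, +0.8061)
  (0,1): δ = 138.07°  ·
  (0,2): δ = 64.52°  ·
  (0,3): δ = 10.45°  ✓
  (0,4): δ = 16.69°  ✓
  (0,5): δ = 41.22°  ✓
  (0,6): δ = 82.61°  ·
  (0,7): δ = 139.94°  ·
  (1,2): δ = 106.45°  ·
  (1,3): δ = 52.38°  ·
  (1,4): δ = 25.24°  ✓
  (1,5): δ = 0.71°  ✓
  (1,6): δ = 40.68°  ✓
  (1,7): δ = 98.01°  ·
  (2,3): δ = 125.93°  ·
  (2,4): δ = 98.80°  ·
  (2,5): δ = 74.26°  ·
  (2,6): δ = 32.87°  ✓
  (2,7): δ = 24.46°  ✓
  (3,4): δ = 152.87°  ·
  (3,5): δ = 128.33°  ·
  (3,6): δ = 86.94°  ·
  (3,7): δ = 29.62°  ✓
  (4,5): δ = 155.47°  ·
  (4,6): δ = 114.07°  ·
  (4,7): δ = 56.75°  ·
  (5,6): δ = 138.61°  ·
  (5,7): δ = 81.28°  ·
  (6,7): δ = 122.68°  ·
antipodal pairs: 9

count = 9; pairs: (0,3), (0,4), (0,5), (1,4), (1,5), (1,6), (2,6), (2,7), (3,7)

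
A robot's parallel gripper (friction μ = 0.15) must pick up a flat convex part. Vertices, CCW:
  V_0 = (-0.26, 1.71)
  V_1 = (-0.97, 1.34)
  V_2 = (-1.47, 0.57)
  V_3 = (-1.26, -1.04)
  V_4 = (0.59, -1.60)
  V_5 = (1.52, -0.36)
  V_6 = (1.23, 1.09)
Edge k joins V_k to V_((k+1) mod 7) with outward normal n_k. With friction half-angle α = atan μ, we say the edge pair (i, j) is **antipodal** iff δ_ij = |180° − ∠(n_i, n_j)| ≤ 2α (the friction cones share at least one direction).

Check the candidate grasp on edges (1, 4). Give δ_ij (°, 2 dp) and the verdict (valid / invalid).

δ = 3.87°, valid

α = atan 0.15 = 8.53°;  2α = 17.06°
edge 1: e_1 = (-0.50, -0.77);  n_1 = (-0.8387, +0.5446)
edge 4: e_4 = (+0.93, +1.24);  n_4 = (+0.8000, -0.6000)
∠(n_1, n_4) = 176.13°
δ = |180° − 176.13°| = 3.87°
3.87° ≤ 2α = 17.06°  →  valid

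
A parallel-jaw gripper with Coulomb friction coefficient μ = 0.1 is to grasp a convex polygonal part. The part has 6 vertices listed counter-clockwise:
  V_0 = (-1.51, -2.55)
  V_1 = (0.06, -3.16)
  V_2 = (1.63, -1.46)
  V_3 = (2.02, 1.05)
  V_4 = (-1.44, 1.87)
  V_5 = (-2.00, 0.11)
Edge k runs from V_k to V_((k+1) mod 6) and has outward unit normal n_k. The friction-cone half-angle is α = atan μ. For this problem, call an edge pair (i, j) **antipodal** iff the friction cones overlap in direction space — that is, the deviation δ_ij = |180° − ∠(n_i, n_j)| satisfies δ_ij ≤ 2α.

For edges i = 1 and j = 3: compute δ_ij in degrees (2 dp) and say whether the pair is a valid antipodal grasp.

α = atan 0.1 = 5.71°;  2α = 11.42°
edge 1: e_1 = (+1.57, +1.70);  n_1 = (+0.7346, -0.6785)
edge 3: e_3 = (-3.46, +0.82);  n_3 = (+0.2306, +0.9730)
∠(n_1, n_3) = 119.39°
δ = |180° − 119.39°| = 60.61°
60.61° > 2α = 11.42°  →  invalid

δ = 60.61°, invalid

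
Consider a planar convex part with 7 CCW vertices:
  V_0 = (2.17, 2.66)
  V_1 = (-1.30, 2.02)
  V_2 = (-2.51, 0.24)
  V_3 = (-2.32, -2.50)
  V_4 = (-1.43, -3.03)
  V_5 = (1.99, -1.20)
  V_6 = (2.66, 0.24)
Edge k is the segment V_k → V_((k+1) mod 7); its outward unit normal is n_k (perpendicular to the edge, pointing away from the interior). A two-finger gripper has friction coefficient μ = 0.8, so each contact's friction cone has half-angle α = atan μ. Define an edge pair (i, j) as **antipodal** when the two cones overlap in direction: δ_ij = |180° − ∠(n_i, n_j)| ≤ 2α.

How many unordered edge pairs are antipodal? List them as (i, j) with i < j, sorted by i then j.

count = 10; pairs: (0,3), (0,4), (0,5), (1,4), (1,5), (1,6), (2,4), (2,5), (2,6), (3,6)

α = atan 0.8 = 38.66°;  2α = 77.32°
n_0 = (-0.1814, +0.9834)
n_1 = (-0.8270, +0.5622)
n_2 = (-0.9976, -0.0692)
n_3 = (-0.5117, -0.8592)
n_4 = (+0.4718, -0.8817)
n_5 = (+0.9067, -0.4219)
n_6 = (+0.9801, +0.1985)
  (0,1): δ = 134.66°  ·
  (0,2): δ = 96.48°  ·
  (0,3): δ = 41.22°  ✓
  (0,4): δ = 17.70°  ✓
  (0,5): δ = 54.60°  ✓
  (0,6): δ = 91.00°  ·
  (1,2): δ = 141.83°  ·
  (1,3): δ = 86.57°  ·
  (1,4): δ = 27.64°  ✓
  (1,5): δ = 9.26°  ✓
  (1,6): δ = 45.65°  ✓
  (2,3): δ = 124.74°  ·
  (2,4): δ = 65.82°  ✓
  (2,5): δ = 28.92°  ✓
  (2,6): δ = 7.48°  ✓
  (3,4): δ = 121.08°  ·
  (3,5): δ = 84.18°  ·
  (3,6): δ = 47.78°  ✓
  (4,5): δ = 143.10°  ·
  (4,6): δ = 106.70°  ·
  (5,6): δ = 143.60°  ·
antipodal pairs: 10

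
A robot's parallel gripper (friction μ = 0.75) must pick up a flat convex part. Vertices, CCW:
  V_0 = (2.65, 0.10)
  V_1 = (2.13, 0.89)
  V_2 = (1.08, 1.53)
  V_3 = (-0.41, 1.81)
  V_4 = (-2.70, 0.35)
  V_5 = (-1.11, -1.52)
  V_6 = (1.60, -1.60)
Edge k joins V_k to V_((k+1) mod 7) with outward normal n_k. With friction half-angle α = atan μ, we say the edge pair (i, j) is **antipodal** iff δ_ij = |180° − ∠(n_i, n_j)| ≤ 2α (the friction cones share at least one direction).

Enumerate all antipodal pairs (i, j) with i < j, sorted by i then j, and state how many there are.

α = atan 0.75 = 36.87°;  2α = 73.74°
n_0 = (+0.8353, +0.5498)
n_1 = (+0.5205, +0.8539)
n_2 = (+0.1847, +0.9828)
n_3 = (-0.5376, +0.8432)
n_4 = (-0.7618, -0.6478)
n_5 = (-0.0295, -0.9996)
n_6 = (+0.8508, -0.5255)
  (0,1): δ = 154.72°  ·
  (0,2): δ = 134.00°  ·
  (0,3): δ = 90.83°  ·
  (0,4): δ = 7.02°  ✓
  (0,5): δ = 54.96°  ✓
  (0,6): δ = 114.94°  ·
  (1,2): δ = 159.28°  ·
  (1,3): δ = 116.12°  ·
  (1,4): δ = 18.26°  ✓
  (1,5): δ = 29.67°  ✓
  (1,6): δ = 89.66°  ·
  (2,3): δ = 136.84°  ·
  (2,4): δ = 38.98°  ✓
  (2,5): δ = 8.95°  ✓
  (2,6): δ = 68.94°  ✓
  (3,4): δ = 82.15°  ·
  (3,5): δ = 34.21°  ✓
  (3,6): δ = 25.78°  ✓
  (4,5): δ = 132.06°  ·
  (4,6): δ = 72.07°  ✓
  (5,6): δ = 120.01°  ·
antipodal pairs: 10

count = 10; pairs: (0,4), (0,5), (1,4), (1,5), (2,4), (2,5), (2,6), (3,5), (3,6), (4,6)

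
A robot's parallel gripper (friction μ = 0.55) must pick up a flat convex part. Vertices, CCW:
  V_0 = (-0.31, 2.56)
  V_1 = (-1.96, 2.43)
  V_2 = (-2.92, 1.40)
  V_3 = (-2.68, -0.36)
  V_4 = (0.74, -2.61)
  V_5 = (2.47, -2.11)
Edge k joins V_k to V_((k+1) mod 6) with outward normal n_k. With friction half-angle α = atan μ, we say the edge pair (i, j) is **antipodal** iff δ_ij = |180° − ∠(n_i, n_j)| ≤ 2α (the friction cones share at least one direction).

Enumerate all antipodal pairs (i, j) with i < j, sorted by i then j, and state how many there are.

count = 5; pairs: (0,3), (0,4), (1,4), (2,5), (3,5)

α = atan 0.55 = 28.81°;  2α = 57.62°
n_0 = (-0.0785, +0.9969)
n_1 = (-0.7315, +0.6818)
n_2 = (-0.9908, -0.1351)
n_3 = (-0.5496, -0.8354)
n_4 = (+0.2777, -0.9607)
n_5 = (+0.8593, +0.5115)
  (0,1): δ = 137.49°  ·
  (0,2): δ = 86.74°  ·
  (0,3): δ = 37.85°  ✓
  (0,4): δ = 11.62°  ✓
  (0,5): δ = 116.26°  ·
  (1,2): δ = 129.25°  ·
  (1,3): δ = 80.36°  ·
  (1,4): δ = 30.89°  ✓
  (1,5): δ = 73.75°  ·
  (2,3): δ = 131.11°  ·
  (2,4): δ = 81.64°  ·
  (2,5): δ = 23.00°  ✓
  (3,4): δ = 130.54°  ·
  (3,5): δ = 25.89°  ✓
  (4,5): δ = 75.36°  ·
antipodal pairs: 5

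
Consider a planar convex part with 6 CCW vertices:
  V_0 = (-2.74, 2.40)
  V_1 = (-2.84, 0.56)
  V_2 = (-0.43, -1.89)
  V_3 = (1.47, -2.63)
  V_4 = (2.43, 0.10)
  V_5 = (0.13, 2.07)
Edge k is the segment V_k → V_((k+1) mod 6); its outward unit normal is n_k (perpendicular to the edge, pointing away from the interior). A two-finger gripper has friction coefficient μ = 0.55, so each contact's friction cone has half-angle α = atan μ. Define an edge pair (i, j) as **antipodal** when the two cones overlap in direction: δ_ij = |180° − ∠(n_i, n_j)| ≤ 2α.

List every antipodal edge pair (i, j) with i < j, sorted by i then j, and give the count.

count = 6; pairs: (0,3), (0,4), (1,4), (1,5), (2,4), (2,5)

α = atan 0.55 = 28.81°;  2α = 57.62°
n_0 = (-0.9985, +0.0543)
n_1 = (-0.7129, -0.7013)
n_2 = (-0.3629, -0.9318)
n_3 = (+0.9434, -0.3317)
n_4 = (+0.6505, +0.7595)
n_5 = (+0.1142, +0.9935)
  (0,1): δ = 132.36°  ·
  (0,2): δ = 108.17°  ·
  (0,3): δ = 16.26°  ✓
  (0,4): δ = 52.53°  ✓
  (0,5): δ = 86.55°  ·
  (1,2): δ = 155.81°  ·
  (1,3): δ = 63.90°  ·
  (1,4): δ = 4.89°  ✓
  (1,5): δ = 38.91°  ✓
  (2,3): δ = 88.09°  ·
  (2,4): δ = 19.30°  ✓
  (2,5): δ = 14.72°  ✓
  (3,4): δ = 111.21°  ·
  (3,5): δ = 77.19°  ·
  (4,5): δ = 145.98°  ·
antipodal pairs: 6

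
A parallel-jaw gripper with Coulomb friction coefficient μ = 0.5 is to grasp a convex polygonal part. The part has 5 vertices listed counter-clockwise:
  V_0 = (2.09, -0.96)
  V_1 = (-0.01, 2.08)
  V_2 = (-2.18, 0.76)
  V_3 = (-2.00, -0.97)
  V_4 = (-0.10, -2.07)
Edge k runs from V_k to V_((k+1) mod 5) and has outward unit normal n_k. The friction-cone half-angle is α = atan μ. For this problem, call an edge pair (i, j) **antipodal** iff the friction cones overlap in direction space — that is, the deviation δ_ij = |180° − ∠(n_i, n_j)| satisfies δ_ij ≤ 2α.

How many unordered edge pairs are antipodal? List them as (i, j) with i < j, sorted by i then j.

count = 3; pairs: (0,2), (0,3), (1,4)

α = atan 0.5 = 26.57°;  2α = 53.13°
n_0 = (+0.8228, +0.5684)
n_1 = (-0.5197, +0.8544)
n_2 = (-0.9946, -0.1035)
n_3 = (-0.5010, -0.8654)
n_4 = (+0.4521, -0.8920)
  (0,1): δ = 93.32°  ·
  (0,2): δ = 28.70°  ✓
  (0,3): δ = 25.30°  ✓
  (0,4): δ = 82.24°  ·
  (1,2): δ = 115.37°  ·
  (1,3): δ = 61.38°  ·
  (1,4): δ = 4.43°  ✓
  (2,3): δ = 126.01°  ·
  (2,4): δ = 69.06°  ·
  (3,4): δ = 123.05°  ·
antipodal pairs: 3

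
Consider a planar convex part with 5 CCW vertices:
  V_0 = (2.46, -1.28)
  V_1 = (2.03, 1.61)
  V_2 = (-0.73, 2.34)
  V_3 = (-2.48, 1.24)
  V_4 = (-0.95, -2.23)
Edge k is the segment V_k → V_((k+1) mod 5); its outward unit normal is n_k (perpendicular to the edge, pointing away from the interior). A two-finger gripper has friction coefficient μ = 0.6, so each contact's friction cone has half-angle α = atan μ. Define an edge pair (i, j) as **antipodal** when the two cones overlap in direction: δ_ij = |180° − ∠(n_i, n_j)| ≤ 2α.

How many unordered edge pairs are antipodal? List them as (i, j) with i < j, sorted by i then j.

count = 4; pairs: (0,3), (1,3), (1,4), (2,4)

α = atan 0.6 = 30.96°;  2α = 61.93°
n_0 = (+0.9891, +0.1472)
n_1 = (+0.2557, +0.9668)
n_2 = (-0.5322, +0.8466)
n_3 = (-0.9150, -0.4034)
n_4 = (+0.2684, -0.9633)
  (0,1): δ = 113.28°  ·
  (0,2): δ = 66.31°  ·
  (0,3): δ = 15.33°  ✓
  (0,4): δ = 97.10°  ·
  (1,2): δ = 133.03°  ·
  (1,3): δ = 51.39°  ✓
  (1,4): δ = 30.38°  ✓
  (2,3): δ = 98.36°  ·
  (2,4): δ = 16.58°  ✓
  (3,4): δ = 98.23°  ·
antipodal pairs: 4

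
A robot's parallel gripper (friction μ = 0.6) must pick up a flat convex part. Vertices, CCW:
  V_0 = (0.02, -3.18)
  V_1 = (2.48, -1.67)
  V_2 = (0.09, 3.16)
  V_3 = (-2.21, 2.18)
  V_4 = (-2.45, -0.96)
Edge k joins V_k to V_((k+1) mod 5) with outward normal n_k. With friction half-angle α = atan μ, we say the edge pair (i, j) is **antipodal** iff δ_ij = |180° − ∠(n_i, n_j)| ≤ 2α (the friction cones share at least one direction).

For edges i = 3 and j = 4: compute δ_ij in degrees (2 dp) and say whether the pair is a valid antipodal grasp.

δ = 127.58°, invalid

α = atan 0.6 = 30.96°;  2α = 61.93°
edge 3: e_3 = (-0.24, -3.14);  n_3 = (-0.9971, +0.0762)
edge 4: e_4 = (+2.47, -2.22);  n_4 = (-0.6685, -0.7437)
∠(n_3, n_4) = 52.42°
δ = |180° − 52.42°| = 127.58°
127.58° > 2α = 61.93°  →  invalid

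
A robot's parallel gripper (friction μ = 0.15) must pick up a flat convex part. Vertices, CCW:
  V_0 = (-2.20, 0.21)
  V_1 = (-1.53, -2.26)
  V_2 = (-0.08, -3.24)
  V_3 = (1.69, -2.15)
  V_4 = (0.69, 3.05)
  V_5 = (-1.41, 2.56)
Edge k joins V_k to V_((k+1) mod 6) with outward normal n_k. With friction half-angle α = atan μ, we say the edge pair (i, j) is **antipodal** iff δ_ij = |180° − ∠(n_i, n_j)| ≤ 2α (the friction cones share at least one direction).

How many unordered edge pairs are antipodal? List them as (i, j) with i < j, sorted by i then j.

α = atan 0.15 = 8.53°;  2α = 17.06°
n_0 = (-0.9651, -0.2618)
n_1 = (-0.5600, -0.8285)
n_2 = (+0.5244, -0.8515)
n_3 = (+0.9820, +0.1888)
n_4 = (-0.2272, +0.9738)
n_5 = (-0.9479, +0.3186)
  (0,1): δ = 139.23°  ·
  (0,2): δ = 73.55°  ·
  (0,3): δ = 4.29°  ✓
  (0,4): δ = 87.96°  ·
  (0,5): δ = 146.24°  ·
  (1,2): δ = 114.32°  ·
  (1,3): δ = 45.06°  ·
  (1,4): δ = 47.19°  ·
  (1,5): δ = 105.47°  ·
  (2,3): δ = 110.74°  ·
  (2,4): δ = 18.49°  ·
  (2,5): δ = 39.79°  ·
  (3,4): δ = 87.75°  ·
  (3,5): δ = 29.47°  ·
  (4,5): δ = 121.72°  ·
antipodal pairs: 1

count = 1; pairs: (0,3)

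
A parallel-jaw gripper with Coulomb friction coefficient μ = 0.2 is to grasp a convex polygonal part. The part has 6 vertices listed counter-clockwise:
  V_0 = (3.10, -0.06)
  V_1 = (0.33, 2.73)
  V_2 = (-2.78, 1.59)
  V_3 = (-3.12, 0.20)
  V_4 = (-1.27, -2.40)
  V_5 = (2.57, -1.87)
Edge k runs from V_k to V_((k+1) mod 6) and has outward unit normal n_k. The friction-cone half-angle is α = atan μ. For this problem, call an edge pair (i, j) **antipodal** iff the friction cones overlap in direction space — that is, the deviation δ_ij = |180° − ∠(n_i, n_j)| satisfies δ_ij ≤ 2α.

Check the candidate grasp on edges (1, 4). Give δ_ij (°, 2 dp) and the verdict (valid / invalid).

δ = 12.27°, valid

α = atan 0.2 = 11.31°;  2α = 22.62°
edge 1: e_1 = (-3.11, -1.14);  n_1 = (-0.3442, +0.9389)
edge 4: e_4 = (+3.84, +0.53);  n_4 = (+0.1367, -0.9906)
∠(n_1, n_4) = 167.73°
δ = |180° − 167.73°| = 12.27°
12.27° ≤ 2α = 22.62°  →  valid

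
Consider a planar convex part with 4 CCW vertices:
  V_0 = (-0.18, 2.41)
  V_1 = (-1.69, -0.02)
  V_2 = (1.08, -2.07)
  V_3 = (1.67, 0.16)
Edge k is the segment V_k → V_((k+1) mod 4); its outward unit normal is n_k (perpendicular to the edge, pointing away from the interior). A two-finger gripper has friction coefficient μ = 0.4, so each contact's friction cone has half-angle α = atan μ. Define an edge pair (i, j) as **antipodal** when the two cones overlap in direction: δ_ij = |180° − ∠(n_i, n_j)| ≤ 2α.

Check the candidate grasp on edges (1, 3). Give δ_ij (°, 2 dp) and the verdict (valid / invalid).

α = atan 0.4 = 21.80°;  2α = 43.60°
edge 1: e_1 = (+2.77, -2.05);  n_1 = (-0.5949, -0.8038)
edge 3: e_3 = (-1.85, +2.25);  n_3 = (+0.7724, +0.6351)
∠(n_1, n_3) = 165.93°
δ = |180° − 165.93°| = 14.07°
14.07° ≤ 2α = 43.60°  →  valid

δ = 14.07°, valid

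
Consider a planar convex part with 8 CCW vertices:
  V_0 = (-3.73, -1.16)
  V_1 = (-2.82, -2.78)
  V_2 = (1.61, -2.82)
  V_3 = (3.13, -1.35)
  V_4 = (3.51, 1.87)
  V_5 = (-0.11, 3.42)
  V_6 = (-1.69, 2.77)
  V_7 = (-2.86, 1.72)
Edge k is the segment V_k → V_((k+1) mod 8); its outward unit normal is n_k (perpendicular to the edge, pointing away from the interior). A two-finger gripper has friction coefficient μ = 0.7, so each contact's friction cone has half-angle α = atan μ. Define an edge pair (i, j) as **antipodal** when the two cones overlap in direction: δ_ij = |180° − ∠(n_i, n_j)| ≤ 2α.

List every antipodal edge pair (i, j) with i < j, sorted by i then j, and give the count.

α = atan 0.7 = 34.99°;  2α = 69.98°
n_0 = (-0.8719, -0.4898)
n_1 = (-0.0090, -1.0000)
n_2 = (+0.6952, -0.7188)
n_3 = (+0.9931, -0.1172)
n_4 = (+0.3936, +0.9193)
n_5 = (-0.3805, +0.9248)
n_6 = (-0.6679, +0.7442)
n_7 = (-0.9573, +0.2892)
  (0,1): δ = 119.84°  ·
  (0,2): δ = 75.28°  ·
  (0,3): δ = 36.05°  ✓
  (0,4): δ = 37.50°  ✓
  (0,5): δ = 83.04°  ·
  (0,6): δ = 102.58°  ·
  (0,7): δ = 133.87°  ·
  (1,2): δ = 135.44°  ·
  (1,3): δ = 96.21°  ·
  (1,4): δ = 22.66°  ✓
  (1,5): δ = 22.88°  ✓
  (1,6): δ = 42.42°  ✓
  (1,7): δ = 73.71°  ·
  (2,3): δ = 140.77°  ·
  (2,4): δ = 67.22°  ✓
  (2,5): δ = 21.68°  ✓
  (2,6): δ = 2.14°  ✓
  (2,7): δ = 29.15°  ✓
  (3,4): δ = 106.45°  ·
  (3,5): δ = 60.91°  ✓
  (3,6): δ = 41.36°  ✓
  (3,7): δ = 10.08°  ✓
  (4,5): δ = 134.46°  ·
  (4,6): δ = 114.91°  ·
  (4,7): δ = 83.63°  ·
  (5,6): δ = 160.46°  ·
  (5,7): δ = 129.17°  ·
  (6,7): δ = 148.71°  ·
antipodal pairs: 12

count = 12; pairs: (0,3), (0,4), (1,4), (1,5), (1,6), (2,4), (2,5), (2,6), (2,7), (3,5), (3,6), (3,7)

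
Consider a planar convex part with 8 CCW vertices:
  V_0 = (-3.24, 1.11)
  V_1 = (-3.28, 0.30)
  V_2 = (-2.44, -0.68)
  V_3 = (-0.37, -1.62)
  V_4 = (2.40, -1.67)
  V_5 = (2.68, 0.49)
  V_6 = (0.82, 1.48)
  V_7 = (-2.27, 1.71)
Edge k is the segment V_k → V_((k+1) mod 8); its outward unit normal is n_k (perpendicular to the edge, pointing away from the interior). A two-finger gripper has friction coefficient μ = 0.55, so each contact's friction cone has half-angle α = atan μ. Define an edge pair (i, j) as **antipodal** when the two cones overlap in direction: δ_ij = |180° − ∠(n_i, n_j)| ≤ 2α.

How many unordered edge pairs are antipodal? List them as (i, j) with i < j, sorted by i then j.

count = 11; pairs: (0,4), (1,4), (1,5), (1,6), (2,5), (2,6), (2,7), (3,5), (3,6), (3,7), (4,7)

α = atan 0.55 = 28.81°;  2α = 57.62°
n_0 = (-0.9988, +0.0493)
n_1 = (-0.7593, -0.6508)
n_2 = (-0.4135, -0.9105)
n_3 = (-0.0180, -0.9998)
n_4 = (+0.9917, -0.1286)
n_5 = (+0.4698, +0.8827)
n_6 = (+0.0742, +0.9972)
n_7 = (-0.5261, +0.8505)
  (0,1): δ = 136.57°  ·
  (0,2): δ = 111.60°  ·
  (0,3): δ = 88.21°  ·
  (0,4): δ = 4.56°  ✓
  (0,5): δ = 64.80°  ·
  (0,6): δ = 88.57°  ·
  (0,7): δ = 124.57°  ·
  (1,2): δ = 155.02°  ·
  (1,3): δ = 131.64°  ·
  (1,4): δ = 47.99°  ✓
  (1,5): δ = 21.37°  ✓
  (1,6): δ = 45.14°  ✓
  (1,7): δ = 81.14°  ·
  (2,3): δ = 156.61°  ·
  (2,4): δ = 72.96°  ·
  (2,5): δ = 3.60°  ✓
  (2,6): δ = 20.17°  ✓
  (2,7): δ = 56.16°  ✓
  (3,4): δ = 96.35°  ·
  (3,5): δ = 26.99°  ✓
  (3,6): δ = 3.22°  ✓
  (3,7): δ = 32.77°  ✓
  (4,5): δ = 110.64°  ·
  (4,6): δ = 86.87°  ·
  (4,7): δ = 50.87°  ✓
  (5,6): δ = 156.23°  ·
  (5,7): δ = 120.24°  ·
  (6,7): δ = 144.00°  ·
antipodal pairs: 11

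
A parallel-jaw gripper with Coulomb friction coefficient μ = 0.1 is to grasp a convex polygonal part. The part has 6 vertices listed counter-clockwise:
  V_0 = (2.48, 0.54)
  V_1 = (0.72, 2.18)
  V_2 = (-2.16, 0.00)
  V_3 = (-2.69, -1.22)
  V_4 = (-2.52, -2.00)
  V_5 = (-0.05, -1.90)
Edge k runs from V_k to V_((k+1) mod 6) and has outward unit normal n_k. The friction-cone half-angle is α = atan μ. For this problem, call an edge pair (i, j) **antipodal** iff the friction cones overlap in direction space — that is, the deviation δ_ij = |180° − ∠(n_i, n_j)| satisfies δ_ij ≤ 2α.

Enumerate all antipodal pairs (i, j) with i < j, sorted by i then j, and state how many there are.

count = 1; pairs: (1,5)

α = atan 0.1 = 5.71°;  2α = 11.42°
n_0 = (+0.6817, +0.7316)
n_1 = (-0.6035, +0.7973)
n_2 = (-0.9172, +0.3985)
n_3 = (-0.9771, -0.2129)
n_4 = (+0.0405, -0.9992)
n_5 = (+0.6942, -0.7198)
  (0,1): δ = 99.90°  ·
  (0,2): δ = 70.50°  ·
  (0,3): δ = 34.73°  ·
  (0,4): δ = 45.30°  ·
  (0,5): δ = 86.94°  ·
  (1,2): δ = 150.61°  ·
  (1,3): δ = 114.83°  ·
  (1,4): δ = 34.81°  ·
  (1,5): δ = 6.84°  ✓
  (2,3): δ = 144.22°  ·
  (2,4): δ = 64.20°  ·
  (2,5): δ = 22.56°  ·
  (3,4): δ = 99.98°  ·
  (3,5): δ = 58.33°  ·
  (4,5): δ = 138.36°  ·
antipodal pairs: 1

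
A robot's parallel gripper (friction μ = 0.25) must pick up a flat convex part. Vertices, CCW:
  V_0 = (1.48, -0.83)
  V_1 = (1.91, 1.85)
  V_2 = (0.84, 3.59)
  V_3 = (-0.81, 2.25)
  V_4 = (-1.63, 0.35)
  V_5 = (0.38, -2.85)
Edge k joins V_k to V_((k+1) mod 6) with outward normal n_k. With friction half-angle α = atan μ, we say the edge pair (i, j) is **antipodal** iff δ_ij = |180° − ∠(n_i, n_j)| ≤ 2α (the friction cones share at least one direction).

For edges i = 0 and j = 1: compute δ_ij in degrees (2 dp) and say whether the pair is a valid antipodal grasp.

δ = 139.30°, invalid

α = atan 0.25 = 14.04°;  2α = 28.07°
edge 0: e_0 = (+0.43, +2.68);  n_0 = (+0.9874, -0.1584)
edge 1: e_1 = (-1.07, +1.74);  n_1 = (+0.8518, +0.5238)
∠(n_0, n_1) = 40.70°
δ = |180° − 40.70°| = 139.30°
139.30° > 2α = 28.07°  →  invalid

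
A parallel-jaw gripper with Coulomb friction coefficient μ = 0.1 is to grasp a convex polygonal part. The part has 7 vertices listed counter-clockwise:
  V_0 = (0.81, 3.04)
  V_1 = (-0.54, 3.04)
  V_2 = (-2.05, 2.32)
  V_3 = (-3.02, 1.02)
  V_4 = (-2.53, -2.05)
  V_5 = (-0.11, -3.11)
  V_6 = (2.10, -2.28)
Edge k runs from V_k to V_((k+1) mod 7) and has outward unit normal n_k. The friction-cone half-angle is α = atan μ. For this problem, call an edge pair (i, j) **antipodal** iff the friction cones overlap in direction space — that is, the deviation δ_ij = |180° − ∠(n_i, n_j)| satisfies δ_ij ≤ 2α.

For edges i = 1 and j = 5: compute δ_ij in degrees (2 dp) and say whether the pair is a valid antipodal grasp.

δ = 4.91°, valid

α = atan 0.1 = 5.71°;  2α = 11.42°
edge 1: e_1 = (-1.51, -0.72);  n_1 = (-0.4304, +0.9026)
edge 5: e_5 = (+2.21, +0.83);  n_5 = (+0.3516, -0.9362)
∠(n_1, n_5) = 175.09°
δ = |180° − 175.09°| = 4.91°
4.91° ≤ 2α = 11.42°  →  valid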